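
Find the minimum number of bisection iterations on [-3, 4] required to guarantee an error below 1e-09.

We need (b-a)/2^n ≤ 1e-09
(4 - (-3))/2^n ≤ 1e-09
7/2^n ≤ 1e-09
2^n ≥ 7000000000
n ≥ log₂(7000000000) = 32.70
n ≥ 33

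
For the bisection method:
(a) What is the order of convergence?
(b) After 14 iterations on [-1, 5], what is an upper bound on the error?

(a) Bisection has linear (order 1) convergence; the error is halved each step.

(b) Error bound = (b-a)/2^n = (5 - (-1))/2^{14}
    = 6/2^{14}

(a) 1 (linear); (b) error ≤ 3.66e-04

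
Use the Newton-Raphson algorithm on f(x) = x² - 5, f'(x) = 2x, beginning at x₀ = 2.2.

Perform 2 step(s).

f(x) = x² - 5
f'(x) = 2x
x₀ = 2.2

Newton-Raphson formula: x_{n+1} = x_n - f(x_n)/f'(x_n)

Iteration 1:
  f(2.200000) = -0.160000
  f'(2.200000) = 4.400000
  x_1 = 2.200000 - (-0.160000)/4.400000 = 2.236364
Iteration 2:
  f(2.236364) = 0.001322
  f'(2.236364) = 4.472727
  x_2 = 2.236364 - 0.001322/4.472727 = 2.236068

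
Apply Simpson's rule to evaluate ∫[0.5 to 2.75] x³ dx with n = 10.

f(x) = x³
a = 0.5, b = 2.75, n = 10
h = (b - a)/n = 0.225000

Simpson's rule: (h/3)[f(x₀) + 4f(x₁) + 2f(x₂) + ... + f(xₙ)]

x_0 = 0.5000, f(x_0) = 0.125000, coefficient = 1
x_1 = 0.7250, f(x_1) = 0.381078, coefficient = 4
x_2 = 0.9500, f(x_2) = 0.857375, coefficient = 2
x_3 = 1.1750, f(x_3) = 1.622234, coefficient = 4
x_4 = 1.4000, f(x_4) = 2.744000, coefficient = 2
x_5 = 1.6250, f(x_5) = 4.291016, coefficient = 4
x_6 = 1.8500, f(x_6) = 6.331625, coefficient = 2
x_7 = 2.0750, f(x_7) = 8.934172, coefficient = 4
x_8 = 2.3000, f(x_8) = 12.167000, coefficient = 2
x_9 = 2.5250, f(x_9) = 16.098453, coefficient = 4
x_10 = 2.7500, f(x_10) = 20.796875, coefficient = 1

I ≈ (0.225000/3) × 190.429688 = 14.282227
Exact value: 14.282227
Error: 0.000000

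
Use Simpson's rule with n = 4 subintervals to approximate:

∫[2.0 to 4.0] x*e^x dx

f(x) = x*e^x
a = 2.0, b = 4.0, n = 4
h = (b - a)/n = 0.500000

Simpson's rule: (h/3)[f(x₀) + 4f(x₁) + 2f(x₂) + ... + f(xₙ)]

x_0 = 2.0000, f(x_0) = 14.778112, coefficient = 1
x_1 = 2.5000, f(x_1) = 30.456235, coefficient = 4
x_2 = 3.0000, f(x_2) = 60.256611, coefficient = 2
x_3 = 3.5000, f(x_3) = 115.904082, coefficient = 4
x_4 = 4.0000, f(x_4) = 218.392600, coefficient = 1

I ≈ (0.500000/3) × 939.125201 = 156.520867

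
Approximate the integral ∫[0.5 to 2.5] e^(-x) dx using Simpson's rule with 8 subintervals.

f(x) = e^(-x)
a = 0.5, b = 2.5, n = 8
h = (b - a)/n = 0.250000

Simpson's rule: (h/3)[f(x₀) + 4f(x₁) + 2f(x₂) + ... + f(xₙ)]

x_0 = 0.5000, f(x_0) = 0.606531, coefficient = 1
x_1 = 0.7500, f(x_1) = 0.472367, coefficient = 4
x_2 = 1.0000, f(x_2) = 0.367879, coefficient = 2
x_3 = 1.2500, f(x_3) = 0.286505, coefficient = 4
x_4 = 1.5000, f(x_4) = 0.223130, coefficient = 2
x_5 = 1.7500, f(x_5) = 0.173774, coefficient = 4
x_6 = 2.0000, f(x_6) = 0.135335, coefficient = 2
x_7 = 2.2500, f(x_7) = 0.105399, coefficient = 4
x_8 = 2.5000, f(x_8) = 0.082085, coefficient = 1

I ≈ (0.250000/3) × 6.293483 = 0.524457
Exact value: 0.524446
Error: 0.000011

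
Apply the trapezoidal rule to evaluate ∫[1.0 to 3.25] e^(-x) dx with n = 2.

f(x) = e^(-x)
a = 1.0, b = 3.25, n = 2
h = (b - a)/n = 1.125000

Trapezoidal rule: (h/2)[f(x₀) + 2f(x₁) + 2f(x₂) + ... + f(xₙ)]

x_0 = 1.0000, f(x_0) = 0.367879, coefficient = 1
x_1 = 2.1250, f(x_1) = 0.119433, coefficient = 2
x_2 = 3.2500, f(x_2) = 0.038774, coefficient = 1

I ≈ (1.125000/2) × 0.645520 = 0.363105
Exact value: 0.329105
Error: 0.034000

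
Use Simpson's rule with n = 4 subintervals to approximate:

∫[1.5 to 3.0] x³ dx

f(x) = x³
a = 1.5, b = 3.0, n = 4
h = (b - a)/n = 0.375000

Simpson's rule: (h/3)[f(x₀) + 4f(x₁) + 2f(x₂) + ... + f(xₙ)]

x_0 = 1.5000, f(x_0) = 3.375000, coefficient = 1
x_1 = 1.8750, f(x_1) = 6.591797, coefficient = 4
x_2 = 2.2500, f(x_2) = 11.390625, coefficient = 2
x_3 = 2.6250, f(x_3) = 18.087891, coefficient = 4
x_4 = 3.0000, f(x_4) = 27.000000, coefficient = 1

I ≈ (0.375000/3) × 151.875000 = 18.984375
Exact value: 18.984375
Error: 0.000000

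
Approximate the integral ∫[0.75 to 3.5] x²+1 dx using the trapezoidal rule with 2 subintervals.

f(x) = x²+1
a = 0.75, b = 3.5, n = 2
h = (b - a)/n = 1.375000

Trapezoidal rule: (h/2)[f(x₀) + 2f(x₁) + 2f(x₂) + ... + f(xₙ)]

x_0 = 0.7500, f(x_0) = 1.562500, coefficient = 1
x_1 = 2.1250, f(x_1) = 5.515625, coefficient = 2
x_2 = 3.5000, f(x_2) = 13.250000, coefficient = 1

I ≈ (1.375000/2) × 25.843750 = 17.767578
Exact value: 16.901042
Error: 0.866536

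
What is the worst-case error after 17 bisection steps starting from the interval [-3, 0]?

Bisection error bound: |error| ≤ (b-a)/2^n
|error| ≤ (0 - (-3))/2^17 = 3/2^17
|error| ≤ 0.0000228882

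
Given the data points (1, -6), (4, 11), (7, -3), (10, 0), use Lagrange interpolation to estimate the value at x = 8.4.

Lagrange interpolation formula:
P(x) = Σ yᵢ × Lᵢ(x)
where Lᵢ(x) = Π_{j≠i} (x - xⱼ)/(xᵢ - xⱼ)

L_0(8.4) = (8.4 - 4)/(1 - 4) × (8.4 - 7)/(1 - 7) × (8.4 - 10)/(1 - 10) = 0.060840
L_1(8.4) = (8.4 - 1)/(4 - 1) × (8.4 - 7)/(4 - 7) × (8.4 - 10)/(4 - 10) = -0.306963
L_2(8.4) = (8.4 - 1)/(7 - 1) × (8.4 - 4)/(7 - 4) × (8.4 - 10)/(7 - 10) = 0.964741
L_3(8.4) = (8.4 - 1)/(10 - 1) × (8.4 - 4)/(10 - 4) × (8.4 - 7)/(10 - 7) = 0.281383

P(8.4) = (-6)×L_0(8.4) + 11×L_1(8.4) + (-3)×L_2(8.4) + 0×L_3(8.4)
P(8.4) = -6.635852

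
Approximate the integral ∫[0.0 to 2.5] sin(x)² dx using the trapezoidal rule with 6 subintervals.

f(x) = sin(x)²
a = 0.0, b = 2.5, n = 6
h = (b - a)/n = 0.416667

Trapezoidal rule: (h/2)[f(x₀) + 2f(x₁) + 2f(x₂) + ... + f(xₙ)]

x_0 = 0.0000, f(x_0) = 0.000000, coefficient = 1
x_1 = 0.4167, f(x_1) = 0.163794, coefficient = 2
x_2 = 0.8333, f(x_2) = 0.547862, coefficient = 2
x_3 = 1.2500, f(x_3) = 0.900572, coefficient = 2
x_4 = 1.6667, f(x_4) = 0.990837, coefficient = 2
x_5 = 2.0833, f(x_5) = 0.759518, coefficient = 2
x_6 = 2.5000, f(x_6) = 0.358169, coefficient = 1

I ≈ (0.416667/2) × 7.083333 = 1.475694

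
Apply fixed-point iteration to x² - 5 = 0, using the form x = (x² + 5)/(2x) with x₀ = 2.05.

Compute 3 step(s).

Equation: x² - 5 = 0
Fixed-point form: x = (x² + 5)/(2x)
x₀ = 2.05

x_1 = g(2.050000) = 2.244512
x_2 = g(2.244512) = 2.236084
x_3 = g(2.236084) = 2.236068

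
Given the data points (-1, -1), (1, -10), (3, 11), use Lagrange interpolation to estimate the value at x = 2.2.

Lagrange interpolation formula:
P(x) = Σ yᵢ × Lᵢ(x)
where Lᵢ(x) = Π_{j≠i} (x - xⱼ)/(xᵢ - xⱼ)

L_0(2.2) = (2.2 - 1)/(-1 - 1) × (2.2 - 3)/(-1 - 3) = -0.120000
L_1(2.2) = (2.2 - (-1))/(1 - (-1)) × (2.2 - 3)/(1 - 3) = 0.640000
L_2(2.2) = (2.2 - (-1))/(3 - (-1)) × (2.2 - 1)/(3 - 1) = 0.480000

P(2.2) = (-1)×L_0(2.2) + (-10)×L_1(2.2) + 11×L_2(2.2)
P(2.2) = -1.000000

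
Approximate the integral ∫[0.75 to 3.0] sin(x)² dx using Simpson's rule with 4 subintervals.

f(x) = sin(x)²
a = 0.75, b = 3.0, n = 4
h = (b - a)/n = 0.562500

Simpson's rule: (h/3)[f(x₀) + 4f(x₁) + 2f(x₂) + ... + f(xₙ)]

x_0 = 0.7500, f(x_0) = 0.464631, coefficient = 1
x_1 = 1.3125, f(x_1) = 0.934754, coefficient = 4
x_2 = 1.8750, f(x_2) = 0.910280, coefficient = 2
x_3 = 2.4375, f(x_3) = 0.419052, coefficient = 4
x_4 = 3.0000, f(x_4) = 0.019915, coefficient = 1

I ≈ (0.562500/3) × 7.720329 = 1.447562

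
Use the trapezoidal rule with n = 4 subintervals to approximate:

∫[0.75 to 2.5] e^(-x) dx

f(x) = e^(-x)
a = 0.75, b = 2.5, n = 4
h = (b - a)/n = 0.437500

Trapezoidal rule: (h/2)[f(x₀) + 2f(x₁) + 2f(x₂) + ... + f(xₙ)]

x_0 = 0.7500, f(x_0) = 0.472367, coefficient = 1
x_1 = 1.1875, f(x_1) = 0.304983, coefficient = 2
x_2 = 1.6250, f(x_2) = 0.196912, coefficient = 2
x_3 = 2.0625, f(x_3) = 0.127136, coefficient = 2
x_4 = 2.5000, f(x_4) = 0.082085, coefficient = 1

I ≈ (0.437500/2) × 1.812512 = 0.396487
Exact value: 0.390282
Error: 0.006205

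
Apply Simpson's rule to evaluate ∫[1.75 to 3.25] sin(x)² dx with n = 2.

f(x) = sin(x)²
a = 1.75, b = 3.25, n = 2
h = (b - a)/n = 0.750000

Simpson's rule: (h/3)[f(x₀) + 4f(x₁) + 2f(x₂) + ... + f(xₙ)]

x_0 = 1.7500, f(x_0) = 0.968228, coefficient = 1
x_1 = 2.5000, f(x_1) = 0.358169, coefficient = 4
x_2 = 3.2500, f(x_2) = 0.011706, coefficient = 1

I ≈ (0.750000/3) × 2.412610 = 0.603153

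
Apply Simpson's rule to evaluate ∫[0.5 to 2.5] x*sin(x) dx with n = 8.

f(x) = x*sin(x)
a = 0.5, b = 2.5, n = 8
h = (b - a)/n = 0.250000

Simpson's rule: (h/3)[f(x₀) + 4f(x₁) + 2f(x₂) + ... + f(xₙ)]

x_0 = 0.5000, f(x_0) = 0.239713, coefficient = 1
x_1 = 0.7500, f(x_1) = 0.511229, coefficient = 4
x_2 = 1.0000, f(x_2) = 0.841471, coefficient = 2
x_3 = 1.2500, f(x_3) = 1.186231, coefficient = 4
x_4 = 1.5000, f(x_4) = 1.496242, coefficient = 2
x_5 = 1.7500, f(x_5) = 1.721975, coefficient = 4
x_6 = 2.0000, f(x_6) = 1.818595, coefficient = 2
x_7 = 2.2500, f(x_7) = 1.750665, coefficient = 4
x_8 = 2.5000, f(x_8) = 1.496180, coefficient = 1

I ≈ (0.250000/3) × 30.728910 = 2.560742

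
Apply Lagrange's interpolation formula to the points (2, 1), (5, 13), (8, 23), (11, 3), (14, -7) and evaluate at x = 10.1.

Lagrange interpolation formula:
P(x) = Σ yᵢ × Lᵢ(x)
where Lᵢ(x) = Π_{j≠i} (x - xⱼ)/(xᵢ - xⱼ)

L_0(10.1) = (10.1 - 5)/(2 - 5) × (10.1 - 8)/(2 - 8) × (10.1 - 11)/(2 - 11) × (10.1 - 14)/(2 - 14) = 0.019338
L_1(10.1) = (10.1 - 2)/(5 - 2) × (10.1 - 8)/(5 - 8) × (10.1 - 11)/(5 - 11) × (10.1 - 14)/(5 - 14) = -0.122850
L_2(10.1) = (10.1 - 2)/(8 - 2) × (10.1 - 5)/(8 - 5) × (10.1 - 11)/(8 - 11) × (10.1 - 14)/(8 - 14) = 0.447525
L_3(10.1) = (10.1 - 2)/(11 - 2) × (10.1 - 5)/(11 - 5) × (10.1 - 8)/(11 - 8) × (10.1 - 14)/(11 - 14) = 0.696150
L_4(10.1) = (10.1 - 2)/(14 - 2) × (10.1 - 5)/(14 - 5) × (10.1 - 8)/(14 - 8) × (10.1 - 11)/(14 - 11) = -0.040163

P(10.1) = 1×L_0(10.1) + 13×L_1(10.1) + 23×L_2(10.1) + 3×L_3(10.1) + (-7)×L_4(10.1)
P(10.1) = 11.084950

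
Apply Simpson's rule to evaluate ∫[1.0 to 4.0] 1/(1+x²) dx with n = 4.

f(x) = 1/(1+x²)
a = 1.0, b = 4.0, n = 4
h = (b - a)/n = 0.750000

Simpson's rule: (h/3)[f(x₀) + 4f(x₁) + 2f(x₂) + ... + f(xₙ)]

x_0 = 1.0000, f(x_0) = 0.500000, coefficient = 1
x_1 = 1.7500, f(x_1) = 0.246154, coefficient = 4
x_2 = 2.5000, f(x_2) = 0.137931, coefficient = 2
x_3 = 3.2500, f(x_3) = 0.086486, coefficient = 4
x_4 = 4.0000, f(x_4) = 0.058824, coefficient = 1

I ≈ (0.750000/3) × 2.165247 = 0.541312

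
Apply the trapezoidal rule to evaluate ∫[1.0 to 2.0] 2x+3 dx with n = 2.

f(x) = 2x+3
a = 1.0, b = 2.0, n = 2
h = (b - a)/n = 0.500000

Trapezoidal rule: (h/2)[f(x₀) + 2f(x₁) + 2f(x₂) + ... + f(xₙ)]

x_0 = 1.0000, f(x_0) = 5.000000, coefficient = 1
x_1 = 1.5000, f(x_1) = 6.000000, coefficient = 2
x_2 = 2.0000, f(x_2) = 7.000000, coefficient = 1

I ≈ (0.500000/2) × 24.000000 = 6.000000
Exact value: 6.000000
Error: 0.000000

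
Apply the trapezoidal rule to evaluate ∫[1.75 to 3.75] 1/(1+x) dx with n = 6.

f(x) = 1/(1+x)
a = 1.75, b = 3.75, n = 6
h = (b - a)/n = 0.333333

Trapezoidal rule: (h/2)[f(x₀) + 2f(x₁) + 2f(x₂) + ... + f(xₙ)]

x_0 = 1.7500, f(x_0) = 0.363636, coefficient = 1
x_1 = 2.0833, f(x_1) = 0.324324, coefficient = 2
x_2 = 2.4167, f(x_2) = 0.292683, coefficient = 2
x_3 = 2.7500, f(x_3) = 0.266667, coefficient = 2
x_4 = 3.0833, f(x_4) = 0.244898, coefficient = 2
x_5 = 3.4167, f(x_5) = 0.226415, coefficient = 2
x_6 = 3.7500, f(x_6) = 0.210526, coefficient = 1

I ≈ (0.333333/2) × 3.284137 = 0.547356
Exact value: 0.546544
Error: 0.000812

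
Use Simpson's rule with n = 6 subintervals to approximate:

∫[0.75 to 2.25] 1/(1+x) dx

f(x) = 1/(1+x)
a = 0.75, b = 2.25, n = 6
h = (b - a)/n = 0.250000

Simpson's rule: (h/3)[f(x₀) + 4f(x₁) + 2f(x₂) + ... + f(xₙ)]

x_0 = 0.7500, f(x_0) = 0.571429, coefficient = 1
x_1 = 1.0000, f(x_1) = 0.500000, coefficient = 4
x_2 = 1.2500, f(x_2) = 0.444444, coefficient = 2
x_3 = 1.5000, f(x_3) = 0.400000, coefficient = 4
x_4 = 1.7500, f(x_4) = 0.363636, coefficient = 2
x_5 = 2.0000, f(x_5) = 0.333333, coefficient = 4
x_6 = 2.2500, f(x_6) = 0.307692, coefficient = 1

I ≈ (0.250000/3) × 7.428616 = 0.619051
Exact value: 0.619039
Error: 0.000012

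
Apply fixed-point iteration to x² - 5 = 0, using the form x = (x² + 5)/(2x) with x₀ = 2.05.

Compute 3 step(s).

Equation: x² - 5 = 0
Fixed-point form: x = (x² + 5)/(2x)
x₀ = 2.05

x_1 = g(2.050000) = 2.244512
x_2 = g(2.244512) = 2.236084
x_3 = g(2.236084) = 2.236068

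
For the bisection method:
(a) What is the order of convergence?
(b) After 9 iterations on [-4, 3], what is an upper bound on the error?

(a) Bisection has linear (order 1) convergence; the error is halved each step.

(b) Error bound = (b-a)/2^n = (3 - (-4))/2^{9}
    = 7/2^{9}

(a) 1 (linear); (b) error ≤ 1.37e-02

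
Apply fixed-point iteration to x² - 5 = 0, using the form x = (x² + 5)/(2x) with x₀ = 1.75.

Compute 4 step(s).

Equation: x² - 5 = 0
Fixed-point form: x = (x² + 5)/(2x)
x₀ = 1.75

x_1 = g(1.750000) = 2.303571
x_2 = g(2.303571) = 2.237057
x_3 = g(2.237057) = 2.236068
x_4 = g(2.236068) = 2.236068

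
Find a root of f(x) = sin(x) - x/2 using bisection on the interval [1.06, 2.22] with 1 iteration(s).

f(x) = sin(x) - x/2
Initial interval: [1.06, 2.22]

Iteration 1:
  c_1 = (1.060000 + 2.220000)/2 = 1.640000
  f(c_1) = f(1.640000) = 0.177606
  f(a) × f(c) ≥ 0, new interval: [1.640000, 2.220000]

After 1 iteration(s), the approximation is c_1 = 1.640000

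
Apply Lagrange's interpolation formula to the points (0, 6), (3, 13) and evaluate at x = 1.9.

Lagrange interpolation formula:
P(x) = Σ yᵢ × Lᵢ(x)
where Lᵢ(x) = Π_{j≠i} (x - xⱼ)/(xᵢ - xⱼ)

L_0(1.9) = (1.9 - 3)/(0 - 3) = 0.366667
L_1(1.9) = (1.9 - 0)/(3 - 0) = 0.633333

P(1.9) = 6×L_0(1.9) + 13×L_1(1.9)
P(1.9) = 10.433333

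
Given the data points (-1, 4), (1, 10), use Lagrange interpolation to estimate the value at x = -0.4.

Lagrange interpolation formula:
P(x) = Σ yᵢ × Lᵢ(x)
where Lᵢ(x) = Π_{j≠i} (x - xⱼ)/(xᵢ - xⱼ)

L_0(-0.4) = (-0.4 - 1)/(-1 - 1) = 0.700000
L_1(-0.4) = (-0.4 - (-1))/(1 - (-1)) = 0.300000

P(-0.4) = 4×L_0(-0.4) + 10×L_1(-0.4)
P(-0.4) = 5.800000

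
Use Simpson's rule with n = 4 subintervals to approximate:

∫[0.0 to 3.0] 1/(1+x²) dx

f(x) = 1/(1+x²)
a = 0.0, b = 3.0, n = 4
h = (b - a)/n = 0.750000

Simpson's rule: (h/3)[f(x₀) + 4f(x₁) + 2f(x₂) + ... + f(xₙ)]

x_0 = 0.0000, f(x_0) = 1.000000, coefficient = 1
x_1 = 0.7500, f(x_1) = 0.640000, coefficient = 4
x_2 = 1.5000, f(x_2) = 0.307692, coefficient = 2
x_3 = 2.2500, f(x_3) = 0.164948, coefficient = 4
x_4 = 3.0000, f(x_4) = 0.100000, coefficient = 1

I ≈ (0.750000/3) × 4.935178 = 1.233795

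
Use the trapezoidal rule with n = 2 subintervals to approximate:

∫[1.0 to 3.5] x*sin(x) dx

f(x) = x*sin(x)
a = 1.0, b = 3.5, n = 2
h = (b - a)/n = 1.250000

Trapezoidal rule: (h/2)[f(x₀) + 2f(x₁) + 2f(x₂) + ... + f(xₙ)]

x_0 = 1.0000, f(x_0) = 0.841471, coefficient = 1
x_1 = 2.2500, f(x_1) = 1.750665, coefficient = 2
x_2 = 3.5000, f(x_2) = -1.227741, coefficient = 1

I ≈ (1.250000/2) × 3.115059 = 1.946912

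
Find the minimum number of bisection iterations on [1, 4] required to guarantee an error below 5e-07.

We need (b-a)/2^n ≤ 5e-07
(4 - 1)/2^n ≤ 5e-07
3/2^n ≤ 5e-07
2^n ≥ 6000000
n ≥ log₂(6000000) = 22.52
n ≥ 23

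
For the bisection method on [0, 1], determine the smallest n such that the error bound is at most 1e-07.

We need (b-a)/2^n ≤ 1e-07
(1 - 0)/2^n ≤ 1e-07
1/2^n ≤ 1e-07
2^n ≥ 10000000
n ≥ log₂(10000000) = 23.25
n ≥ 24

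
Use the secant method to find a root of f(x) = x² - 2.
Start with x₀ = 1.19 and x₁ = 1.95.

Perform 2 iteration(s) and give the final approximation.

f(x) = x² - 2
x₀ = 1.19, x₁ = 1.95

Secant formula: x_{n+1} = x_n - f(x_n)(x_n - x_{n-1})/(f(x_n) - f(x_{n-1}))

Iteration 1:
  f(1.190000) = -0.583900
  f(1.950000) = 1.802500
  x_2 = 1.950000 - 1.802500×(1.950000 - 1.190000)/(1.802500 - (-0.583900))
       = 1.375955
Iteration 2:
  f(1.950000) = 1.802500
  f(1.375955) = -0.106747
  x_3 = 1.375955 - (-0.106747)×(1.375955 - 1.950000)/(-0.106747 - 1.802500)
       = 1.408050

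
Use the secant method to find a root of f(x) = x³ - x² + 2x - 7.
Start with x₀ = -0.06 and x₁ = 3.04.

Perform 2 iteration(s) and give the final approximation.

f(x) = x³ - x² + 2x - 7
x₀ = -0.06, x₁ = 3.04

Secant formula: x_{n+1} = x_n - f(x_n)(x_n - x_{n-1})/(f(x_n) - f(x_{n-1}))

Iteration 1:
  f(-0.060000) = -7.123816
  f(3.040000) = 17.932864
  x_2 = 3.040000 - 17.932864×(3.040000 - (-0.060000))/(17.932864 - (-7.123816))
       = 0.821355
Iteration 2:
  f(3.040000) = 17.932864
  f(0.821355) = -5.477808
  x_3 = 0.821355 - (-5.477808)×(0.821355 - 3.040000)/(-5.477808 - 17.932864)
       = 1.340491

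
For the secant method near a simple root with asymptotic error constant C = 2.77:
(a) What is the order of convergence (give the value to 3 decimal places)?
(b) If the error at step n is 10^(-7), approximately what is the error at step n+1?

(a) Secant method has superlinear convergence with order φ = (1+√5)/2 ≈ 1.618.
    This means |e_{n+1}| ≈ C|e_n|^1.618.

(b) With |e_n| = 10^(-7) and C = 2.77:
    |e_{n+1}| ≈ 2.77 × (10^(-7))^1.618 = 2.77 × 10^(-11.33)

(a) ≈ 1.618 (golden ratio); (b) |e_{n+1}| ≈ 1.307e-11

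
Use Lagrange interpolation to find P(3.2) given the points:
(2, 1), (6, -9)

Lagrange interpolation formula:
P(x) = Σ yᵢ × Lᵢ(x)
where Lᵢ(x) = Π_{j≠i} (x - xⱼ)/(xᵢ - xⱼ)

L_0(3.2) = (3.2 - 6)/(2 - 6) = 0.700000
L_1(3.2) = (3.2 - 2)/(6 - 2) = 0.300000

P(3.2) = 1×L_0(3.2) + (-9)×L_1(3.2)
P(3.2) = -2.000000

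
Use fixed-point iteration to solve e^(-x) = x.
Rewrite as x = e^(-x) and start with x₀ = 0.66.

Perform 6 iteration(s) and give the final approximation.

Equation: e^(-x) = x
Fixed-point form: x = e^(-x)
x₀ = 0.66

x_1 = g(0.660000) = 0.516851
x_2 = g(0.516851) = 0.596395
x_3 = g(0.596395) = 0.550793
x_4 = g(0.550793) = 0.576492
x_5 = g(0.576492) = 0.561866
x_6 = g(0.561866) = 0.570144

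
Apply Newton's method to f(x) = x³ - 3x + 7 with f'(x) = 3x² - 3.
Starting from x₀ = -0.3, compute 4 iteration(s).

f(x) = x³ - 3x + 7
f'(x) = 3x² - 3
x₀ = -0.3

Newton-Raphson formula: x_{n+1} = x_n - f(x_n)/f'(x_n)

Iteration 1:
  f(-0.300000) = 7.873000
  f'(-0.300000) = -2.730000
  x_1 = -0.300000 - 7.873000/(-2.730000) = 2.583883
Iteration 2:
  f(2.583883) = 16.499516
  f'(2.583883) = 17.029351
  x_2 = 2.583883 - 16.499516/17.029351 = 1.614996
Iteration 3:
  f(1.614996) = 6.367263
  f'(1.614996) = 4.824634
  x_3 = 1.614996 - 6.367263/4.824634 = 0.295256
Iteration 4:
  f(0.295256) = 6.139972
  f'(0.295256) = -2.738472
  x_4 = 0.295256 - 6.139972/(-2.738472) = 2.537372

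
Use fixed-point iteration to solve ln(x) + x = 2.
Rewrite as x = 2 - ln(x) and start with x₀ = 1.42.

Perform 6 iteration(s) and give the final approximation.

Equation: ln(x) + x = 2
Fixed-point form: x = 2 - ln(x)
x₀ = 1.42

x_1 = g(1.420000) = 1.649343
x_2 = g(1.649343) = 1.499623
x_3 = g(1.499623) = 1.594786
x_4 = g(1.594786) = 1.533260
x_5 = g(1.533260) = 1.572604
x_6 = g(1.572604) = 1.547267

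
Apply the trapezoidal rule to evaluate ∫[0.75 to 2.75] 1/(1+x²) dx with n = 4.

f(x) = 1/(1+x²)
a = 0.75, b = 2.75, n = 4
h = (b - a)/n = 0.500000

Trapezoidal rule: (h/2)[f(x₀) + 2f(x₁) + 2f(x₂) + ... + f(xₙ)]

x_0 = 0.7500, f(x_0) = 0.640000, coefficient = 1
x_1 = 1.2500, f(x_1) = 0.390244, coefficient = 2
x_2 = 1.7500, f(x_2) = 0.246154, coefficient = 2
x_3 = 2.2500, f(x_3) = 0.164948, coefficient = 2
x_4 = 2.7500, f(x_4) = 0.116788, coefficient = 1

I ≈ (0.500000/2) × 2.359481 = 0.589870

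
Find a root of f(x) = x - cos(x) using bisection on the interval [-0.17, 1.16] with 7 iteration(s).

f(x) = x - cos(x)
Initial interval: [-0.17, 1.16]

Iteration 1:
  c_1 = (-0.170000 + 1.160000)/2 = 0.495000
  f(c_1) = f(0.495000) = -0.384969
  f(a) × f(c) ≥ 0, new interval: [0.495000, 1.160000]
Iteration 2:
  c_2 = (0.495000 + 1.160000)/2 = 0.827500
  f(c_2) = f(0.827500) = 0.150782
  f(a) × f(c) < 0, new interval: [0.495000, 0.827500]
Iteration 3:
  c_3 = (0.495000 + 0.827500)/2 = 0.661250
  f(c_3) = f(0.661250) = -0.127975
  f(a) × f(c) ≥ 0, new interval: [0.661250, 0.827500]
Iteration 4:
  c_4 = (0.661250 + 0.827500)/2 = 0.744375
  f(c_4) = f(0.744375) = 0.008864
  f(a) × f(c) < 0, new interval: [0.661250, 0.744375]
Iteration 5:
  c_5 = (0.661250 + 0.744375)/2 = 0.702812
  f(c_5) = f(0.702812) = -0.060215
  f(a) × f(c) ≥ 0, new interval: [0.702812, 0.744375]
Iteration 6:
  c_6 = (0.702812 + 0.744375)/2 = 0.723594
  f(c_6) = f(0.723594) = -0.025837
  f(a) × f(c) ≥ 0, new interval: [0.723594, 0.744375]
Iteration 7:
  c_7 = (0.723594 + 0.744375)/2 = 0.733984
  f(c_7) = f(0.733984) = -0.008527
  f(a) × f(c) ≥ 0, new interval: [0.733984, 0.744375]

After 7 iteration(s), the approximation is c_7 = 0.733984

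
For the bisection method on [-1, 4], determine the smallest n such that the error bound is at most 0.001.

We need (b-a)/2^n ≤ 0.001
(4 - (-1))/2^n ≤ 0.001
5/2^n ≤ 0.001
2^n ≥ 5000
n ≥ log₂(5000) = 12.29
n ≥ 13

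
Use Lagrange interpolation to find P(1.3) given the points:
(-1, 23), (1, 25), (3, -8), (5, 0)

Lagrange interpolation formula:
P(x) = Σ yᵢ × Lᵢ(x)
where Lᵢ(x) = Π_{j≠i} (x - xⱼ)/(xᵢ - xⱼ)

L_0(1.3) = (1.3 - 1)/(-1 - 1) × (1.3 - 3)/(-1 - 3) × (1.3 - 5)/(-1 - 5) = -0.039313
L_1(1.3) = (1.3 - (-1))/(1 - (-1)) × (1.3 - 3)/(1 - 3) × (1.3 - 5)/(1 - 5) = 0.904187
L_2(1.3) = (1.3 - (-1))/(3 - (-1)) × (1.3 - 1)/(3 - 1) × (1.3 - 5)/(3 - 5) = 0.159563
L_3(1.3) = (1.3 - (-1))/(5 - (-1)) × (1.3 - 1)/(5 - 1) × (1.3 - 3)/(5 - 3) = -0.024438

P(1.3) = 23×L_0(1.3) + 25×L_1(1.3) + (-8)×L_2(1.3) + 0×L_3(1.3)
P(1.3) = 20.424000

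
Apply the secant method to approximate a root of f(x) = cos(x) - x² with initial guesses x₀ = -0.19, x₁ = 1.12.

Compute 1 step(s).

f(x) = cos(x) - x²
x₀ = -0.19, x₁ = 1.12

Secant formula: x_{n+1} = x_n - f(x_n)(x_n - x_{n-1})/(f(x_n) - f(x_{n-1}))

Iteration 1:
  f(-0.190000) = 0.945904
  f(1.120000) = -0.818718
  x_2 = 1.120000 - (-0.818718)×(1.120000 - (-0.190000))/(-0.818718 - 0.945904)
       = 0.512210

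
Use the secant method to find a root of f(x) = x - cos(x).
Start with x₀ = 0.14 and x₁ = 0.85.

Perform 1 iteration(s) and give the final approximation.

f(x) = x - cos(x)
x₀ = 0.14, x₁ = 0.85

Secant formula: x_{n+1} = x_n - f(x_n)(x_n - x_{n-1})/(f(x_n) - f(x_{n-1}))

Iteration 1:
  f(0.140000) = -0.850216
  f(0.850000) = 0.190017
  x_2 = 0.850000 - 0.190017×(0.850000 - 0.140000)/(0.190017 - (-0.850216))
       = 0.720306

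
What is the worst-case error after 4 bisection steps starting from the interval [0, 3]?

Bisection error bound: |error| ≤ (b-a)/2^n
|error| ≤ (3 - 0)/2^4 = 3/2^4
|error| ≤ 0.1875000000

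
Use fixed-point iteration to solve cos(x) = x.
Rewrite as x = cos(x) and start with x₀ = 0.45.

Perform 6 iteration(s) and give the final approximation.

Equation: cos(x) = x
Fixed-point form: x = cos(x)
x₀ = 0.45

x_1 = g(0.450000) = 0.900447
x_2 = g(0.900447) = 0.621260
x_3 = g(0.621260) = 0.813146
x_4 = g(0.813146) = 0.687216
x_5 = g(0.687216) = 0.773015
x_6 = g(0.773015) = 0.715809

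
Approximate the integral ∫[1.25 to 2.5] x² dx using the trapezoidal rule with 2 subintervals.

f(x) = x²
a = 1.25, b = 2.5, n = 2
h = (b - a)/n = 0.625000

Trapezoidal rule: (h/2)[f(x₀) + 2f(x₁) + 2f(x₂) + ... + f(xₙ)]

x_0 = 1.2500, f(x_0) = 1.562500, coefficient = 1
x_1 = 1.8750, f(x_1) = 3.515625, coefficient = 2
x_2 = 2.5000, f(x_2) = 6.250000, coefficient = 1

I ≈ (0.625000/2) × 14.843750 = 4.638672
Exact value: 4.557292
Error: 0.081380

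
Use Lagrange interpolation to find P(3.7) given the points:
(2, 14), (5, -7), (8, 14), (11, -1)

Lagrange interpolation formula:
P(x) = Σ yᵢ × Lᵢ(x)
where Lᵢ(x) = Π_{j≠i} (x - xⱼ)/(xᵢ - xⱼ)

L_0(3.7) = (3.7 - 5)/(2 - 5) × (3.7 - 8)/(2 - 8) × (3.7 - 11)/(2 - 11) = 0.251895
L_1(3.7) = (3.7 - 2)/(5 - 2) × (3.7 - 8)/(5 - 8) × (3.7 - 11)/(5 - 11) = 0.988204
L_2(3.7) = (3.7 - 2)/(8 - 2) × (3.7 - 5)/(8 - 5) × (3.7 - 11)/(8 - 11) = -0.298759
L_3(3.7) = (3.7 - 2)/(11 - 2) × (3.7 - 5)/(11 - 5) × (3.7 - 8)/(11 - 8) = 0.058660

P(3.7) = 14×L_0(3.7) + (-7)×L_1(3.7) + 14×L_2(3.7) + (-1)×L_3(3.7)
P(3.7) = -7.632185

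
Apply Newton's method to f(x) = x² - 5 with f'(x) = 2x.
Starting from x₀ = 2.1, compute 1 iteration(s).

f(x) = x² - 5
f'(x) = 2x
x₀ = 2.1

Newton-Raphson formula: x_{n+1} = x_n - f(x_n)/f'(x_n)

Iteration 1:
  f(2.100000) = -0.590000
  f'(2.100000) = 4.200000
  x_1 = 2.100000 - (-0.590000)/4.200000 = 2.240476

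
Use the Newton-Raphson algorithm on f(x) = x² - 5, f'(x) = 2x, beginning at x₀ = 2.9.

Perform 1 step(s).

f(x) = x² - 5
f'(x) = 2x
x₀ = 2.9

Newton-Raphson formula: x_{n+1} = x_n - f(x_n)/f'(x_n)

Iteration 1:
  f(2.900000) = 3.410000
  f'(2.900000) = 5.800000
  x_1 = 2.900000 - 3.410000/5.800000 = 2.312069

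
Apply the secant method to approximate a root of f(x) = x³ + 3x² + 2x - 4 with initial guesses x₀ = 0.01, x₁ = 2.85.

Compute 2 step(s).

f(x) = x³ + 3x² + 2x - 4
x₀ = 0.01, x₁ = 2.85

Secant formula: x_{n+1} = x_n - f(x_n)(x_n - x_{n-1})/(f(x_n) - f(x_{n-1}))

Iteration 1:
  f(0.010000) = -3.979699
  f(2.850000) = 49.216625
  x_2 = 2.850000 - 49.216625×(2.850000 - 0.010000)/(49.216625 - (-3.979699))
       = 0.222465
Iteration 2:
  f(2.850000) = 49.216625
  f(0.222465) = -3.395589
  x_3 = 0.222465 - (-3.395589)×(0.222465 - 2.850000)/(-3.395589 - 49.216625)
       = 0.392046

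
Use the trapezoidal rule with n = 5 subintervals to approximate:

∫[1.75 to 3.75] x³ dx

f(x) = x³
a = 1.75, b = 3.75, n = 5
h = (b - a)/n = 0.400000

Trapezoidal rule: (h/2)[f(x₀) + 2f(x₁) + 2f(x₂) + ... + f(xₙ)]

x_0 = 1.7500, f(x_0) = 5.359375, coefficient = 1
x_1 = 2.1500, f(x_1) = 9.938375, coefficient = 2
x_2 = 2.5500, f(x_2) = 16.581375, coefficient = 2
x_3 = 2.9500, f(x_3) = 25.672375, coefficient = 2
x_4 = 3.3500, f(x_4) = 37.595375, coefficient = 2
x_5 = 3.7500, f(x_5) = 52.734375, coefficient = 1

I ≈ (0.400000/2) × 237.668750 = 47.533750
Exact value: 47.093750
Error: 0.440000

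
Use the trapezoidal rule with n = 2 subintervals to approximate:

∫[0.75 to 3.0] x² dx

f(x) = x²
a = 0.75, b = 3.0, n = 2
h = (b - a)/n = 1.125000

Trapezoidal rule: (h/2)[f(x₀) + 2f(x₁) + 2f(x₂) + ... + f(xₙ)]

x_0 = 0.7500, f(x_0) = 0.562500, coefficient = 1
x_1 = 1.8750, f(x_1) = 3.515625, coefficient = 2
x_2 = 3.0000, f(x_2) = 9.000000, coefficient = 1

I ≈ (1.125000/2) × 16.593750 = 9.333984
Exact value: 8.859375
Error: 0.474609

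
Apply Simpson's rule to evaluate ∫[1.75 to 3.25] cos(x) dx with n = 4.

f(x) = cos(x)
a = 1.75, b = 3.25, n = 4
h = (b - a)/n = 0.375000

Simpson's rule: (h/3)[f(x₀) + 4f(x₁) + 2f(x₂) + ... + f(xₙ)]

x_0 = 1.7500, f(x_0) = -0.178246, coefficient = 1
x_1 = 2.1250, f(x_1) = -0.526266, coefficient = 4
x_2 = 2.5000, f(x_2) = -0.801144, coefficient = 2
x_3 = 2.8750, f(x_3) = -0.964674, coefficient = 4
x_4 = 3.2500, f(x_4) = -0.994130, coefficient = 1

I ≈ (0.375000/3) × -8.738425 = -1.092303
Exact value: -1.092181
Error: 0.000122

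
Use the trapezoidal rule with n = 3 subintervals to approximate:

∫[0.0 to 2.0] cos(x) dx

f(x) = cos(x)
a = 0.0, b = 2.0, n = 3
h = (b - a)/n = 0.666667

Trapezoidal rule: (h/2)[f(x₀) + 2f(x₁) + 2f(x₂) + ... + f(xₙ)]

x_0 = 0.0000, f(x_0) = 1.000000, coefficient = 1
x_1 = 0.6667, f(x_1) = 0.785887, coefficient = 2
x_2 = 1.3333, f(x_2) = 0.235238, coefficient = 2
x_3 = 2.0000, f(x_3) = -0.416147, coefficient = 1

I ≈ (0.666667/2) × 2.626103 = 0.875368
Exact value: 0.909297
Error: 0.033930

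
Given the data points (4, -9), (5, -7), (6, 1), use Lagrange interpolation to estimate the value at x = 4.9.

Lagrange interpolation formula:
P(x) = Σ yᵢ × Lᵢ(x)
where Lᵢ(x) = Π_{j≠i} (x - xⱼ)/(xᵢ - xⱼ)

L_0(4.9) = (4.9 - 5)/(4 - 5) × (4.9 - 6)/(4 - 6) = 0.055000
L_1(4.9) = (4.9 - 4)/(5 - 4) × (4.9 - 6)/(5 - 6) = 0.990000
L_2(4.9) = (4.9 - 4)/(6 - 4) × (4.9 - 5)/(6 - 5) = -0.045000

P(4.9) = (-9)×L_0(4.9) + (-7)×L_1(4.9) + 1×L_2(4.9)
P(4.9) = -7.470000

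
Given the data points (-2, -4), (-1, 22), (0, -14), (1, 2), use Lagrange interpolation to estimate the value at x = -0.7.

Lagrange interpolation formula:
P(x) = Σ yᵢ × Lᵢ(x)
where Lᵢ(x) = Π_{j≠i} (x - xⱼ)/(xᵢ - xⱼ)

L_0(-0.7) = (-0.7 - (-1))/(-2 - (-1)) × (-0.7 - 0)/(-2 - 0) × (-0.7 - 1)/(-2 - 1) = -0.059500
L_1(-0.7) = (-0.7 - (-2))/(-1 - (-2)) × (-0.7 - 0)/(-1 - 0) × (-0.7 - 1)/(-1 - 1) = 0.773500
L_2(-0.7) = (-0.7 - (-2))/(0 - (-2)) × (-0.7 - (-1))/(0 - (-1)) × (-0.7 - 1)/(0 - 1) = 0.331500
L_3(-0.7) = (-0.7 - (-2))/(1 - (-2)) × (-0.7 - (-1))/(1 - (-1)) × (-0.7 - 0)/(1 - 0) = -0.045500

P(-0.7) = (-4)×L_0(-0.7) + 22×L_1(-0.7) + (-14)×L_2(-0.7) + 2×L_3(-0.7)
P(-0.7) = 12.523000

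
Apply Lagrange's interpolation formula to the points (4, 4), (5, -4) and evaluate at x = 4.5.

Lagrange interpolation formula:
P(x) = Σ yᵢ × Lᵢ(x)
where Lᵢ(x) = Π_{j≠i} (x - xⱼ)/(xᵢ - xⱼ)

L_0(4.5) = (4.5 - 5)/(4 - 5) = 0.500000
L_1(4.5) = (4.5 - 4)/(5 - 4) = 0.500000

P(4.5) = 4×L_0(4.5) + (-4)×L_1(4.5)
P(4.5) = 0.000000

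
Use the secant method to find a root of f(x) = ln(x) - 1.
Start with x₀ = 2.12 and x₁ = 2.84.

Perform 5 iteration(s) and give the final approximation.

f(x) = ln(x) - 1
x₀ = 2.12, x₁ = 2.84

Secant formula: x_{n+1} = x_n - f(x_n)(x_n - x_{n-1})/(f(x_n) - f(x_{n-1}))

Iteration 1:
  f(2.120000) = -0.248584
  f(2.840000) = 0.043804
  x_2 = 2.840000 - 0.043804×(2.840000 - 2.120000)/(0.043804 - (-0.248584))
       = 2.732133
Iteration 2:
  f(2.840000) = 0.043804
  f(2.732133) = 0.005083
  x_3 = 2.732133 - 0.005083×(2.732133 - 2.840000)/(0.005083 - 0.043804)
       = 2.717974
Iteration 3:
  f(2.732133) = 0.005083
  f(2.717974) = -0.000113
  x_4 = 2.717974 - (-0.000113)×(2.717974 - 2.732133)/(-0.000113 - 0.005083)
       = 2.718283
Iteration 4:
  f(2.717974) = -0.000113
  f(2.718283) = 0.000000
  x_5 = 2.718283 - 0.000000×(2.718283 - 2.717974)/(0.000000 - (-0.000113))
       = 2.718282
Iteration 5:
  f(2.718283) = 0.000000
  f(2.718282) = 0.000000
  x_6 = 2.718282 - 0.000000×(2.718282 - 2.718283)/(0.000000 - 0.000000)
       = 2.718282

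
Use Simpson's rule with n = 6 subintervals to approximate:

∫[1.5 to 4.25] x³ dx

f(x) = x³
a = 1.5, b = 4.25, n = 6
h = (b - a)/n = 0.458333

Simpson's rule: (h/3)[f(x₀) + 4f(x₁) + 2f(x₂) + ... + f(xₙ)]

x_0 = 1.5000, f(x_0) = 3.375000, coefficient = 1
x_1 = 1.9583, f(x_1) = 7.510344, coefficient = 4
x_2 = 2.4167, f(x_2) = 14.114005, coefficient = 2
x_3 = 2.8750, f(x_3) = 23.763672, coefficient = 4
x_4 = 3.3333, f(x_4) = 37.037037, coefficient = 2
x_5 = 3.7917, f(x_5) = 54.511791, coefficient = 4
x_6 = 4.2500, f(x_6) = 76.765625, coefficient = 1

I ≈ (0.458333/3) × 525.585938 = 80.297852
Exact value: 80.297852
Error: 0.000000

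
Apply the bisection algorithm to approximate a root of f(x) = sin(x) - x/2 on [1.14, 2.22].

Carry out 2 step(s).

f(x) = sin(x) - x/2
Initial interval: [1.14, 2.22]

Iteration 1:
  c_1 = (1.140000 + 2.220000)/2 = 1.680000
  f(c_1) = f(1.680000) = 0.154043
  f(a) × f(c) ≥ 0, new interval: [1.680000, 2.220000]
Iteration 2:
  c_2 = (1.680000 + 2.220000)/2 = 1.950000
  f(c_2) = f(1.950000) = -0.046040
  f(a) × f(c) < 0, new interval: [1.680000, 1.950000]

After 2 iteration(s), the approximation is c_2 = 1.950000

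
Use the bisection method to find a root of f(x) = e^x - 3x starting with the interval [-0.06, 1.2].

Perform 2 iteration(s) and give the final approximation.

f(x) = e^x - 3x
Initial interval: [-0.06, 1.2]

Iteration 1:
  c_1 = (-0.060000 + 1.200000)/2 = 0.570000
  f(c_1) = f(0.570000) = 0.058267
  f(a) × f(c) ≥ 0, new interval: [0.570000, 1.200000]
Iteration 2:
  c_2 = (0.570000 + 1.200000)/2 = 0.885000
  f(c_2) = f(0.885000) = -0.232016
  f(a) × f(c) < 0, new interval: [0.570000, 0.885000]

After 2 iteration(s), the approximation is c_2 = 0.885000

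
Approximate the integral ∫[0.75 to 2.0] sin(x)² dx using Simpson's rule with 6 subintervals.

f(x) = sin(x)²
a = 0.75, b = 2.0, n = 6
h = (b - a)/n = 0.208333

Simpson's rule: (h/3)[f(x₀) + 4f(x₁) + 2f(x₂) + ... + f(xₙ)]

x_0 = 0.7500, f(x_0) = 0.464631, coefficient = 1
x_1 = 0.9583, f(x_1) = 0.669508, coefficient = 4
x_2 = 1.1667, f(x_2) = 0.845379, coefficient = 2
x_3 = 1.3750, f(x_3) = 0.962151, coefficient = 4
x_4 = 1.5833, f(x_4) = 0.999843, coefficient = 2
x_5 = 1.7917, f(x_5) = 0.952004, coefficient = 4
x_6 = 2.0000, f(x_6) = 0.826822, coefficient = 1

I ≈ (0.208333/3) × 15.316551 = 1.063649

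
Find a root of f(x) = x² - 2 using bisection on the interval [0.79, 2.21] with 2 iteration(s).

f(x) = x² - 2
Initial interval: [0.79, 2.21]

Iteration 1:
  c_1 = (0.790000 + 2.210000)/2 = 1.500000
  f(c_1) = f(1.500000) = 0.250000
  f(a) × f(c) < 0, new interval: [0.790000, 1.500000]
Iteration 2:
  c_2 = (0.790000 + 1.500000)/2 = 1.145000
  f(c_2) = f(1.145000) = -0.688975
  f(a) × f(c) ≥ 0, new interval: [1.145000, 1.500000]

After 2 iteration(s), the approximation is c_2 = 1.145000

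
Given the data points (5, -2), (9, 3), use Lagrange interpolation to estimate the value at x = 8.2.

Lagrange interpolation formula:
P(x) = Σ yᵢ × Lᵢ(x)
where Lᵢ(x) = Π_{j≠i} (x - xⱼ)/(xᵢ - xⱼ)

L_0(8.2) = (8.2 - 9)/(5 - 9) = 0.200000
L_1(8.2) = (8.2 - 5)/(9 - 5) = 0.800000

P(8.2) = (-2)×L_0(8.2) + 3×L_1(8.2)
P(8.2) = 2.000000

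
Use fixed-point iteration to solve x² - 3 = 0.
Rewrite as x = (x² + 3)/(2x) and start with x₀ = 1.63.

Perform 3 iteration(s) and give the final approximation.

Equation: x² - 3 = 0
Fixed-point form: x = (x² + 3)/(2x)
x₀ = 1.63

x_1 = g(1.630000) = 1.735245
x_2 = g(1.735245) = 1.732054
x_3 = g(1.732054) = 1.732051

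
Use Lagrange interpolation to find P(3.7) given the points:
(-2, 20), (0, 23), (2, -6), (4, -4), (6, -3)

Lagrange interpolation formula:
P(x) = Σ yᵢ × Lᵢ(x)
where Lᵢ(x) = Π_{j≠i} (x - xⱼ)/(xᵢ - xⱼ)

L_0(3.7) = (3.7 - 0)/(-2 - 0) × (3.7 - 2)/(-2 - 2) × (3.7 - 4)/(-2 - 4) × (3.7 - 6)/(-2 - 6) = 0.011302
L_1(3.7) = (3.7 - (-2))/(0 - (-2)) × (3.7 - 2)/(0 - 2) × (3.7 - 4)/(0 - 4) × (3.7 - 6)/(0 - 6) = -0.069647
L_2(3.7) = (3.7 - (-2))/(2 - (-2)) × (3.7 - 0)/(2 - 0) × (3.7 - 4)/(2 - 4) × (3.7 - 6)/(2 - 6) = 0.227377
L_3(3.7) = (3.7 - (-2))/(4 - (-2)) × (3.7 - 0)/(4 - 0) × (3.7 - 2)/(4 - 2) × (3.7 - 6)/(4 - 6) = 0.858978
L_4(3.7) = (3.7 - (-2))/(6 - (-2)) × (3.7 - 0)/(6 - 0) × (3.7 - 2)/(6 - 2) × (3.7 - 4)/(6 - 4) = -0.028010

P(3.7) = 20×L_0(3.7) + 23×L_1(3.7) + (-6)×L_2(3.7) + (-4)×L_3(3.7) + (-3)×L_4(3.7)
P(3.7) = -6.091973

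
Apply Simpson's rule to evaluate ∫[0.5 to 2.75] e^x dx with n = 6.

f(x) = e^x
a = 0.5, b = 2.75, n = 6
h = (b - a)/n = 0.375000

Simpson's rule: (h/3)[f(x₀) + 4f(x₁) + 2f(x₂) + ... + f(xₙ)]

x_0 = 0.5000, f(x_0) = 1.648721, coefficient = 1
x_1 = 0.8750, f(x_1) = 2.398875, coefficient = 4
x_2 = 1.2500, f(x_2) = 3.490343, coefficient = 2
x_3 = 1.6250, f(x_3) = 5.078419, coefficient = 4
x_4 = 2.0000, f(x_4) = 7.389056, coefficient = 2
x_5 = 2.3750, f(x_5) = 10.751013, coefficient = 4
x_6 = 2.7500, f(x_6) = 15.642632, coefficient = 1

I ≈ (0.375000/3) × 111.963381 = 13.995423
Exact value: 13.993911
Error: 0.001512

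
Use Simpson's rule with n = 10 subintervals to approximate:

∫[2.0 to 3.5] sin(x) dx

f(x) = sin(x)
a = 2.0, b = 3.5, n = 10
h = (b - a)/n = 0.150000

Simpson's rule: (h/3)[f(x₀) + 4f(x₁) + 2f(x₂) + ... + f(xₙ)]

x_0 = 2.0000, f(x_0) = 0.909297, coefficient = 1
x_1 = 2.1500, f(x_1) = 0.836899, coefficient = 4
x_2 = 2.3000, f(x_2) = 0.745705, coefficient = 2
x_3 = 2.4500, f(x_3) = 0.637765, coefficient = 4
x_4 = 2.6000, f(x_4) = 0.515501, coefficient = 2
x_5 = 2.7500, f(x_5) = 0.381661, coefficient = 4
x_6 = 2.9000, f(x_6) = 0.239249, coefficient = 2
x_7 = 3.0500, f(x_7) = 0.091465, coefficient = 4
x_8 = 3.2000, f(x_8) = -0.058374, coefficient = 2
x_9 = 3.3500, f(x_9) = -0.206902, coefficient = 4
x_10 = 3.5000, f(x_10) = -0.350783, coefficient = 1

I ≈ (0.150000/3) × 10.406226 = 0.520311
Exact value: 0.520310
Error: 0.000001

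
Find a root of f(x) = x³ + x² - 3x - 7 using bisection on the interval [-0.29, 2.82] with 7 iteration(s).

f(x) = x³ + x² - 3x - 7
Initial interval: [-0.29, 2.82]

Iteration 1:
  c_1 = (-0.290000 + 2.820000)/2 = 1.265000
  f(c_1) = f(1.265000) = -7.170490
  f(a) × f(c) ≥ 0, new interval: [1.265000, 2.820000]
Iteration 2:
  c_2 = (1.265000 + 2.820000)/2 = 2.042500
  f(c_2) = f(2.042500) = -0.434779
  f(a) × f(c) ≥ 0, new interval: [2.042500, 2.820000]
Iteration 3:
  c_3 = (2.042500 + 2.820000)/2 = 2.431250
  f(c_3) = f(2.431250) = 5.988288
  f(a) × f(c) < 0, new interval: [2.042500, 2.431250]
Iteration 4:
  c_4 = (2.042500 + 2.431250)/2 = 2.236875
  f(c_4) = f(2.236875) = 2.485434
  f(a) × f(c) < 0, new interval: [2.042500, 2.236875]
Iteration 5:
  c_5 = (2.042500 + 2.236875)/2 = 2.139687
  f(c_5) = f(2.139687) = 0.955251
  f(a) × f(c) < 0, new interval: [2.042500, 2.139687]
Iteration 6:
  c_6 = (2.042500 + 2.139687)/2 = 2.091094
  f(c_6) = f(2.091094) = 0.243061
  f(a) × f(c) < 0, new interval: [2.042500, 2.091094]
Iteration 7:
  c_7 = (2.042500 + 2.091094)/2 = 2.066797
  f(c_7) = f(2.066797) = -0.100110
  f(a) × f(c) ≥ 0, new interval: [2.066797, 2.091094]

After 7 iteration(s), the approximation is c_7 = 2.066797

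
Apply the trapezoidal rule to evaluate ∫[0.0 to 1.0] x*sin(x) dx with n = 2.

f(x) = x*sin(x)
a = 0.0, b = 1.0, n = 2
h = (b - a)/n = 0.500000

Trapezoidal rule: (h/2)[f(x₀) + 2f(x₁) + 2f(x₂) + ... + f(xₙ)]

x_0 = 0.0000, f(x_0) = 0.000000, coefficient = 1
x_1 = 0.5000, f(x_1) = 0.239713, coefficient = 2
x_2 = 1.0000, f(x_2) = 0.841471, coefficient = 1

I ≈ (0.500000/2) × 1.320897 = 0.330224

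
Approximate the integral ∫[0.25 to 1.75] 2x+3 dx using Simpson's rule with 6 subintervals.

f(x) = 2x+3
a = 0.25, b = 1.75, n = 6
h = (b - a)/n = 0.250000

Simpson's rule: (h/3)[f(x₀) + 4f(x₁) + 2f(x₂) + ... + f(xₙ)]

x_0 = 0.2500, f(x_0) = 3.500000, coefficient = 1
x_1 = 0.5000, f(x_1) = 4.000000, coefficient = 4
x_2 = 0.7500, f(x_2) = 4.500000, coefficient = 2
x_3 = 1.0000, f(x_3) = 5.000000, coefficient = 4
x_4 = 1.2500, f(x_4) = 5.500000, coefficient = 2
x_5 = 1.5000, f(x_5) = 6.000000, coefficient = 4
x_6 = 1.7500, f(x_6) = 6.500000, coefficient = 1

I ≈ (0.250000/3) × 90.000000 = 7.500000
Exact value: 7.500000
Error: 0.000000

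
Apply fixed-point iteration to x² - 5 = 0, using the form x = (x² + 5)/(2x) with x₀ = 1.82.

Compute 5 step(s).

Equation: x² - 5 = 0
Fixed-point form: x = (x² + 5)/(2x)
x₀ = 1.82

x_1 = g(1.820000) = 2.283626
x_2 = g(2.283626) = 2.236563
x_3 = g(2.236563) = 2.236068
x_4 = g(2.236068) = 2.236068
x_5 = g(2.236068) = 2.236068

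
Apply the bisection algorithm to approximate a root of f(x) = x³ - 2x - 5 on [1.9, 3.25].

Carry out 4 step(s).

f(x) = x³ - 2x - 5
Initial interval: [1.9, 3.25]

Iteration 1:
  c_1 = (1.900000 + 3.250000)/2 = 2.575000
  f(c_1) = f(2.575000) = 6.923859
  f(a) × f(c) < 0, new interval: [1.900000, 2.575000]
Iteration 2:
  c_2 = (1.900000 + 2.575000)/2 = 2.237500
  f(c_2) = f(2.237500) = 1.726834
  f(a) × f(c) < 0, new interval: [1.900000, 2.237500]
Iteration 3:
  c_3 = (1.900000 + 2.237500)/2 = 2.068750
  f(c_3) = f(2.068750) = -0.283816
  f(a) × f(c) ≥ 0, new interval: [2.068750, 2.237500]
Iteration 4:
  c_4 = (2.068750 + 2.237500)/2 = 2.153125
  f(c_4) = f(2.153125) = 0.675524
  f(a) × f(c) < 0, new interval: [2.068750, 2.153125]

After 4 iteration(s), the approximation is c_4 = 2.153125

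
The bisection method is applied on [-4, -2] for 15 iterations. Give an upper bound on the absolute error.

Bisection error bound: |error| ≤ (b-a)/2^n
|error| ≤ (-2 - (-4))/2^15 = 2/2^15
|error| ≤ 0.0000610352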